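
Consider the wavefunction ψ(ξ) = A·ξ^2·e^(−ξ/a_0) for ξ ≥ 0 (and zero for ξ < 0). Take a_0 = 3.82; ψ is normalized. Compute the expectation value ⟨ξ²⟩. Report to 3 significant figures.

⟨ξ^2⟩ ≈ 109

⟨ξ²⟩ = ∫ ξ^2 |ψ|² dξ over the full domain.
Using ∫₀^∞ ξⁿ e^(−αξ) dξ = n!/αⁿ⁺¹, evaluating both integrals, ⟨ξ²⟩ = 15·a_0^2/2.
With a_0 = 3.82, ⟨ξ^2⟩ = 109.4.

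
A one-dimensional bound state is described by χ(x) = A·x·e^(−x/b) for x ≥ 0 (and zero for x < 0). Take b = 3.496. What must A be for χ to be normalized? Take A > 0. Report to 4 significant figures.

A ≈ 0.3060

Require ∫ |χ|² dx = 1 over the whole domain.
∫|χ|² dx = A²·(b^3/4).
Hence A² = 1/[b^3/4].
With b = 3.496: A² = 0.093615 and A = 0.30597.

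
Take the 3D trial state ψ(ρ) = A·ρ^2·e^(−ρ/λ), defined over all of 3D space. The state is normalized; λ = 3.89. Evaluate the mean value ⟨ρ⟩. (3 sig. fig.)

⟨ρ⟩ ≈ 13.6

The expectation value is the |ψ|²-weighted average of ρ: ∫ ρ|ψ|² 4πρ² dρ.
With ∫₀^∞ ρ^7 e^(−αρ) dρ = 7!/α^8, evaluating both integrals, ⟨ρ⟩ = 7·λ/2.
With λ = 3.89, ⟨ρ⟩ = 13.62.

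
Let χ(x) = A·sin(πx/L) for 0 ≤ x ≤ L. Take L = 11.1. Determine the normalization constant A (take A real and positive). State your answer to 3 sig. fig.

Require ∫ |χ|² dx = 1 over the whole domain.
∫|χ|² dx = A²·(L/2).
So A² = (L/2)^(−1).
With L = 11.1: A² = 0.1802 and A = 0.4245.

A ≈ 0.424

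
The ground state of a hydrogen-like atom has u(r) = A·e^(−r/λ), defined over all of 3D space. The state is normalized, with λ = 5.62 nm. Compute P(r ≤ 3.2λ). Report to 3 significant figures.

P ≈ 0.954

P = ∫ |u|² 4πr² dr over r ≤ 3.2λ.
Normalization gives A² = 1/(π·λ^3).
Substituting t = r/λ, A², 4π and the length scale all cancel in the ratio: P = ∫_{0}^{3.2} t^2·e^(-2·t) dt / ∫_{0}^{∞} t^2·e^(-2·t) dt.
With ∫ t^2·e^(-2·t) dt = -(2·t^2 + 2·t + 1)·e^(-2·t)/4 + C, the region integral is 1/4 - 697·e^(-32/5)/100 and the full one is 1/4.
This evaluates to P = 0.9537.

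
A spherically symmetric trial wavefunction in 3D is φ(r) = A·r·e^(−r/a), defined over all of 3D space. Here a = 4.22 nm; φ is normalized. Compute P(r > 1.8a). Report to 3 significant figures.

P = ∫ |φ|² 4πr² dr over r > 1.8a.
The full normalization integral is A²·[3·π·a^5] = 1, fixing A².
In terms of u = r/a (A², 4π and the length scale all cancel between numerator and denominator), P = [∫_{1.8}^{∞} u^4·e^(-2·u) du] / [∫_{0}^{∞} u^4·e^(-2·u) du].
With ∫ u^4·e^(-2·u) du = -(u^4/2 + u^3 + 3·u^2/2 + 3·u/2 + 3/4)·e^(-2·u) + C, the region integral is ≈ 0.52983 and the full one is 3/4.
This evaluates to P = 0.7064.

P ≈ 0.706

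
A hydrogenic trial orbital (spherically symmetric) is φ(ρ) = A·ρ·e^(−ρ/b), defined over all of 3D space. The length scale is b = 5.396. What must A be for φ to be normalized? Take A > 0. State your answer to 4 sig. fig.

We need A² ∫|f|² 4πρ² dρ = 1, taking the integral from 0 to ∞.
The angular integral contributes 4π, leaving ∫₀^∞ ρ²|φ|² dρ.
With ∫₀^∞ ρ^4 e^(−αρ) dρ = 4!/α^5, with φ = A·ρ·e^(−ρ/b), the integral evaluates to A²·[3·π·b^5].
So A² = (3·π·b^5)^(−1).
Substituting b = 5.396 gives A² = 0.000023194, so A = 0.0048160.

A ≈ 0.004816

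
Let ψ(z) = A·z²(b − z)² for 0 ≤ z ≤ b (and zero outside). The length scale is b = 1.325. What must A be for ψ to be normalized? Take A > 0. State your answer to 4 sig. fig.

Normalization requires ∫|ψ|² dz = 1, integrated from 0 to b.
Carrying out the integral gives A² · b^9/630.
Setting this equal to 1 gives A² = 1/(b^9/630).
Substituting b = 1.325 gives A² = 50.049, so A = 7.0746.

A ≈ 7.075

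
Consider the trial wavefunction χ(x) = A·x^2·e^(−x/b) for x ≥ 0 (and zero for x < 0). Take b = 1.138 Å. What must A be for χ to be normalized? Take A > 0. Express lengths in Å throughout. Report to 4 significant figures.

A ≈ 0.8358 Å^(-5/2)

Require ∫ |χ|² dx = 1 over the whole domain.
∫|χ|² dx = A²·(3·b^5/4).
Hence A² = 1/[3·b^5/4].
With b = 1.138: A² = 0.69860 and A = 0.83582.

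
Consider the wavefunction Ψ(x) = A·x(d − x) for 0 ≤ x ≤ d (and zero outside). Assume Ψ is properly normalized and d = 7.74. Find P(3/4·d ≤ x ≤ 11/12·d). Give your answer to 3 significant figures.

|Ψ|² is the probability density, so P = ∫_{3/4·d}^{11/12·d} |Ψ|² dx.
The normalization integral ∫|Ψ|²dx over the whole domain equals d^5/30·A², and A² cancels in the ratio.
Let u = x/d; then A² and the length scale cancel, so P = ∫_{3/4}^{11/12} u^2·(1 - u)^2 du ÷ ∫_{0}^{1} u^2·(1 - u)^2 du.
With ∫ u^2·(1 - u)^2 du = u^3·(6·u^2 - 15·u + 10)/30 + C, the region integral is ≈ 0.0032809 and the full one is 1/30.
Evaluating gives P = 0.09843.

P ≈ 0.0984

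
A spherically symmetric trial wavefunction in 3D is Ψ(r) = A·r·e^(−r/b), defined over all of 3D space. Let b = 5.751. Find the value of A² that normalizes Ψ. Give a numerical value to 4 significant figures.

A^2 ≈ 0.00001687

The normalization condition is ∫|Ψ|² 4πr² dr = 1 from 0 to ∞.
The angular integral contributes 4π, leaving ∫₀^∞ r²|Ψ|² dr.
Recall ∫₀^∞ r^m e^(−r/β) dr = m!·β^(m+1), with Ψ = A·r·e^(−r/b), the integral evaluates to A²·[3·π·b^5].
Hence A² = 1/[3·π·b^5].
Substituting b = 5.751 gives A² = 0.000016866, so A = 0.0041068.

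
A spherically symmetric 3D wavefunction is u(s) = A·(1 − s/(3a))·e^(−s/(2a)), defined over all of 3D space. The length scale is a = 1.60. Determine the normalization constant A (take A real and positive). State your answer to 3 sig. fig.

The normalization condition is ∫|u|² 4πs² ds = 1 from 0 to ∞.
In 3D with spherical symmetry the volume element is 4πs² ds.
Carrying out the integral gives A² · 8·π·a^3/3.
Hence A² = 1/[8·π·a^3/3].
Plugging in a = 1.60 yields A = 0.1707.

A ≈ 0.171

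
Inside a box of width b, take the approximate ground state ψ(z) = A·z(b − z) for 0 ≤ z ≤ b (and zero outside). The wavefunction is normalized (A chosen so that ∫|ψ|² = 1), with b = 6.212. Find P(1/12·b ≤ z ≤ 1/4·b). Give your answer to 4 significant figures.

|ψ|² is the probability density, so P = ∫_{1/12·b}^{1/4·b} |ψ|² dz.
The normalization integral ∫|ψ|²dz over the whole domain equals b^5/30·A², and A² cancels in the ratio.
Substituting u = z/b, A² and the length scale cancel in the ratio: P = ∫_{1/12}^{1/4} u^2·(1 - u)^2 du / ∫_{0}^{1} u^2·(1 - u)^2 du.
An antiderivative of u^2·(1 - u)^2 is u^3·(6·u^2 - 15·u + 10)/30; evaluating from 1/12 to 1/4 gives ≈ 0.00328093, while the full integral is 1/30.
The result is P = 0.098428.

P ≈ 0.09843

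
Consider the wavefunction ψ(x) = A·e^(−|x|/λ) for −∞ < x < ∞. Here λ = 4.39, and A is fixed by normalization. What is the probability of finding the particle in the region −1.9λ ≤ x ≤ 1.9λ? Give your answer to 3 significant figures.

The probability is P = ∫ |ψ|² dx over [−1.9λ, 1.9λ].
With A² fixed by ∫|ψ|² = 1, i.e. A² = (λ)^(−1), substitute and integrate.
By symmetry take twice the x ≥ 0 contribution in numerator and denominator; the 2's cancel. Substituting u = x/λ, A² and the length scale cancel in the ratio: P = ∫_{0}^{1.9} e^(-2·u) du / ∫_{0}^{∞} e^(-2·u) du.
With ∫ e^(-2·u) du = -e^(-2·u)/2 + C, the region integral is 1/2 - e^(-19/5)/2 and the full one is 1/2.
Taking the ratio, P = 0.9776.

P ≈ 0.978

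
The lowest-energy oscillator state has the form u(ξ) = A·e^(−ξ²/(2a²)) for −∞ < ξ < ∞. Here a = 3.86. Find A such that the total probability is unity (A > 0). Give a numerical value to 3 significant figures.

We need A² ∫|f|² dξ = 1, taking the integral from −∞ to ∞.
Differentiating ∫e^(−αξ²) dξ = √(π/α) under α to get the higher moments, ∫|u|² dξ = A²·(√(π)·a).
Substituting a = 3.86 gives A² = 0.1462, so A = 0.3823.

A ≈ 0.382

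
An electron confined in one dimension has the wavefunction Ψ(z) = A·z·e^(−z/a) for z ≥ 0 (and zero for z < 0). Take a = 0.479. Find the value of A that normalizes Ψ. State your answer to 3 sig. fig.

A ≈ 6.03

Normalization requires ∫|Ψ|² dz = 1, integrated from 0 to ∞.
With Ψ = A·z·e^(−z/a), the integral evaluates to A²·[a^3/4].
Setting this equal to 1 gives A² = 1/(a^3/4).
With a = 0.479: A² = 36.40 and A = 6.033.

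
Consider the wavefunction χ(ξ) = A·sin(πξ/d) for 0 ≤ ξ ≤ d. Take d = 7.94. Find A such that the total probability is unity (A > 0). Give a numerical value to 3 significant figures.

A ≈ 0.502

We need A² ∫|f|² dξ = 1, taking the integral from 0 to d.
With ∫₀^d sin²(nπξ/d) dξ = d/2, the integral (without the A² prefactor) comes out to d/2.
So A² = (d/2)^(−1).
Substituting d = 7.94 gives A² = 0.2519, so A = 0.5019.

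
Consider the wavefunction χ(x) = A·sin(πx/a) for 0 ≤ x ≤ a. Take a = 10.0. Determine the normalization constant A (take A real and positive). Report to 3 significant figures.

We need A² ∫|f|² dx = 1, taking the integral from 0 to a.
Using sin²θ = (1 − cos 2θ)/2, ∫|χ|² dx = A²·(a/2).
Setting this equal to 1 gives A² = 1/(a/2).
With a = 10.0: A² = 0.2000 and A = 0.4472.

A ≈ 0.447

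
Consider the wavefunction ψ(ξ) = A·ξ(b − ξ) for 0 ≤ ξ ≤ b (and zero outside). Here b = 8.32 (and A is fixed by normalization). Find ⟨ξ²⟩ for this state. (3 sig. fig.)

⟨ξ^2⟩ ≈ 19.8

The expectation value is the |ψ|²-weighted average of ξ^2: ∫ ξ^2|ψ|² dξ.
Since the A² factors cancel between numerator and denominator, ⟨ξ²⟩ = 2·b^2/7.
With b = 8.32, ⟨ξ^2⟩ = 19.78.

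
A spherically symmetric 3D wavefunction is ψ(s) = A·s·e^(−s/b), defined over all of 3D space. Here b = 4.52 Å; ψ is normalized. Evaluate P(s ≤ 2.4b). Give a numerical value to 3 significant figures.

P ≈ 0.524

With dV = 4πs²ds, the probability is ∫|ψ|² dV over s ≤ 2.4b.
A² is fixed by ∫₀^∞ 4πs²|ψ|² ds = 1, i.e. A² = (3·π·b^5)^(−1).
Let u = s/b; then A², 4π and the length scale all cancel, so P = ∫_{0}^{2.4} u^4·e^(-2·u) du ÷ ∫_{0}^{∞} u^4·e^(-2·u) du.
An antiderivative of u^4·e^(-2·u) is -(u^4/2 + u^3 + 3·u^2/2 + 3·u/2 + 3/4)·e^(-2·u); evaluating from 0 to 2.4 gives ≈ 0.39281, while the full integral is 3/4.
This evaluates to P = 0.5237.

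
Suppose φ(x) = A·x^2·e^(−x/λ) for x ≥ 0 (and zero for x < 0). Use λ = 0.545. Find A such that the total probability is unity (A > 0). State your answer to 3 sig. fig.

Normalization requires ∫|φ|² dx = 1, integrated from 0 to ∞.
∫|φ|² dx = A²·(3·λ^5/4).
Hence A² = 1/[3·λ^5/4].
With λ = 0.545: A² = 27.73 and A = 5.266.

A ≈ 5.27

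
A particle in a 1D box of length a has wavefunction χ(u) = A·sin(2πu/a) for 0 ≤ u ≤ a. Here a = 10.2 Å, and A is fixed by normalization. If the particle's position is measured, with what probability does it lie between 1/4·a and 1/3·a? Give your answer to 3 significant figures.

P ≈ 0.152

P = ∫_{1/4·a}^{1/3·a} |χ(u)|² du.
The normalization integral ∫|χ|²du over the whole domain equals a/2·A², and A² cancels in the ratio.
Let t = u/a; then A² and the length scale cancel, so P = ∫_{1/4}^{1/3} sin(2·π·t)^2 dt ÷ ∫_{0}^{1} sin(2·π·t)^2 dt.
With ∫ sin(2·π·t)^2 dt = t/2 - sin(4·π·t)/(8·π) + C, the region integral is √(3)/(16·π) + 1/24 and the full one is 1/2.
This works out to P = (√(3)/8 + π/12)/π.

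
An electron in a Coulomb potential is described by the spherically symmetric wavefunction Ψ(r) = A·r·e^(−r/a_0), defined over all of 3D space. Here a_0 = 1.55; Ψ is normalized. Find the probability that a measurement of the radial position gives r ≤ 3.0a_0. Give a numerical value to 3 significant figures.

P = ∫ |Ψ|² 4πr² dr over r ≤ 3.0a_0.
Normalization gives A² = 1/(3·π·a_0^5).
In terms of u = r/a_0 (A², 4π and the length scale all cancel between numerator and denominator), P = [∫_{0}^{3.0} u^4·e^(-2·u) du] / [∫_{0}^{∞} u^4·e^(-2·u) du].
Using ∫ u^4·e^(-2·u) du = -(u^4/2 + u^3 + 3·u^2/2 + 3·u/2 + 3/4)·e^(-2·u), the numerator is 3/4 - 345·e^(-6)/4 and the denominator is 3/4.
This evaluates to P = 0.7149.

P ≈ 0.715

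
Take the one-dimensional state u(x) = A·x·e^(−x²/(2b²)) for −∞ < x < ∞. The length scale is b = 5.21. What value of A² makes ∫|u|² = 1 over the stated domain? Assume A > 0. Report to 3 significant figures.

A^2 ≈ 0.00798

The normalization condition is ∫|u|² dx = 1 from −∞ to ∞.
The integral (without the A² prefactor) comes out to √(π)·b^3/2.
Substituting b = 5.21 gives A² = 0.007979, so A = 0.08932.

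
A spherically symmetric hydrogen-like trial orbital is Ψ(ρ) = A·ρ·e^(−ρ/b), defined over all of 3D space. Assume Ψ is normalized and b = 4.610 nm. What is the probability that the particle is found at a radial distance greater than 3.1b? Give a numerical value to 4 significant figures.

P ≈ 0.2592

With dV = 4πρ²dρ, the probability is ∫|Ψ|² dV over ρ > 3.1b.
Normalization gives A² = 1/(3·π·b^5).
In terms of u = ρ/b (A², 4π and the length scale all cancel between numerator and denominator), P = [∫_{3.1}^{∞} u^4·e^(-2·u) du] / [∫_{0}^{∞} u^4·e^(-2·u) du].
Using ∫ u^4·e^(-2·u) du = -(u^4/2 + u^3 + 3·u^2/2 + 3·u/2 + 3/4)·e^(-2·u), the numerator is ≈ 0.194383 and the denominator is 3/4.
This evaluates to P = 0.25918.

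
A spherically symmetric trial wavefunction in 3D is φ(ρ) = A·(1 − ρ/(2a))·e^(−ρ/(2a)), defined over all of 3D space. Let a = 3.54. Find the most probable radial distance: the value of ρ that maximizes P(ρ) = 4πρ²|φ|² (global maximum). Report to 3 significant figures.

The maximum of P(ρ) = 4πρ²|φ|² occurs where its derivative vanishes.
This gives ρ = a·(√(5) + 3).
With a = 3.54, the most probable radial distance is 18.54.

ρ ≈ 18.5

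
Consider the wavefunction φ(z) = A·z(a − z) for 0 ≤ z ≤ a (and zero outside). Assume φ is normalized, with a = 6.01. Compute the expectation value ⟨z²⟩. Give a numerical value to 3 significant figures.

By definition ⟨z²⟩ = ∫ z^2 |φ(z)|² dz.
Expanding the polynomial and integrating term by term, the ratio of the moment integral to the normalization integral gives ⟨z²⟩ = 2·a^2/7.
Putting a = 6.01 gives 10.32.

⟨z^2⟩ ≈ 10.3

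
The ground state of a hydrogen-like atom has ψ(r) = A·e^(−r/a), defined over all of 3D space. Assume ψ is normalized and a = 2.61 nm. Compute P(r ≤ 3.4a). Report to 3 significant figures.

P ≈ 0.966

With dV = 4πr²dr, the probability is ∫|ψ|² dV over r ≤ 3.4a.
A² is fixed by ∫₀^∞ 4πr²|ψ|² dr = 1, i.e. A² = (π·a^3)^(−1).
Let u = r/a; then A², 4π and the length scale all cancel, so P = ∫_{0}^{3.4} u^2·e^(-2·u) du ÷ ∫_{0}^{∞} u^2·e^(-2·u) du.
With ∫ u^2·e^(-2·u) du = -(2·u^2 + 2·u + 1)·e^(-2·u)/4 + C, the region integral is 1/4 - 773·e^(-34/5)/100 and the full one is 1/4.
The region integral divided by the full integral gives P = 0.9656.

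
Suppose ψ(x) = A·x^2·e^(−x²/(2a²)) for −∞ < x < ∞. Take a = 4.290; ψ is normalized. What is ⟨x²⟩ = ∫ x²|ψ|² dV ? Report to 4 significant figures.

⟨x^2⟩ ≈ 46.01

The expectation value is the |ψ|²-weighted average of x^2: ∫ x^2|ψ|² dx.
Evaluating both integrals, ⟨x²⟩ = 5·a^2/2.
With a = 4.290, ⟨x^2⟩ = 46.010.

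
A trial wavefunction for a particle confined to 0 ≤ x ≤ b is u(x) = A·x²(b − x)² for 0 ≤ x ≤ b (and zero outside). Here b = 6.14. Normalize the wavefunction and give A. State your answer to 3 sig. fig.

We need A² ∫|f|² dx = 1, taking the integral from 0 to b.
Carrying out the integral gives A² · b^9/630.
So A² = (b^9/630)^(−1).
With b = 6.14: A² = 0.00005080 and A = 0.007127.

A ≈ 0.00713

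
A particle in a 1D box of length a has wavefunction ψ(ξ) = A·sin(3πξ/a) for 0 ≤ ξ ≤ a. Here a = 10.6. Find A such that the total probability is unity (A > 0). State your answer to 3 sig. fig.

A ≈ 0.434

We need A² ∫|f|² dξ = 1, taking the integral from 0 to a.
The integral (without the A² prefactor) comes out to a/2.
So A² = (a/2)^(−1).
Plugging in a = 10.6 yields A = 0.4344.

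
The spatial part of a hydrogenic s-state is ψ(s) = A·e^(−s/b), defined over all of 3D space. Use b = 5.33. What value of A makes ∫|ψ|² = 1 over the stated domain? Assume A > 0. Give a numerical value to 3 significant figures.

Require ∫ |ψ|² 4πs² ds = 1 over the whole domain.
The angular integral contributes 4π, leaving ∫₀^∞ s²|ψ|² ds.
With ∫₀^∞ s^2 e^(−αs) ds = 2!/α^3, ∫|ψ|² 4πs² ds = A²·(π·b^3).
Substituting b = 5.33 gives A² = 0.002102, so A = 0.04585.

A ≈ 0.0458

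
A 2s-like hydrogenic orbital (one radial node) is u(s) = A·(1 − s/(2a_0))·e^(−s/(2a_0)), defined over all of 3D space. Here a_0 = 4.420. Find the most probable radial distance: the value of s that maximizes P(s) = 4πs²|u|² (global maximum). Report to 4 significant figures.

s ≈ 23.14

Set d/ds [P(s) = 4πs²|u|²] = 0 and solve for s > 0.
This gives s = a_0·(√(5) + 3).
With a_0 = 4.420, the most probable radial distance is 23.143.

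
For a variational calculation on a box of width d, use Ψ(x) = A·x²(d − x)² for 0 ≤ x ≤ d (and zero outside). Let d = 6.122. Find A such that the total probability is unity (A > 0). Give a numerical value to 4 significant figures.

The normalization condition is ∫|Ψ|² dx = 1 from 0 to d.
Expanding the polynomial and integrating term by term, with Ψ = A·x²(d − x)², the integral evaluates to A²·[d^9/630].
So A² = (d^9/630)^(−1).
Substituting d = 6.122 gives A² = 0.000052156, so A = 0.0072219.

A ≈ 0.007222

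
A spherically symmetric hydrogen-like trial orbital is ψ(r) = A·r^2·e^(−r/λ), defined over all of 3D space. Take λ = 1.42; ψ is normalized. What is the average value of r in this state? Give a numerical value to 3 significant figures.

⟨r⟩ ≈ 4.97

⟨r⟩ = ∫ r |ψ|² 4πr² dr over the full domain.
Since the A² factors cancel between numerator and denominator, ⟨r⟩ = 7·λ/2.
With λ = 1.42, ⟨r⟩ = 4.970.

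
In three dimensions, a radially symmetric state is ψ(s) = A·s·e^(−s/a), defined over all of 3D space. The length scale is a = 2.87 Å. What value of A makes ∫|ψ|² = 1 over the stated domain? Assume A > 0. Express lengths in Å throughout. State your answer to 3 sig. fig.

A ≈ 0.0233 Å^(-5/2)

Require ∫ |ψ|² 4πs² ds = 1 over the whole domain.
∫|ψ|² 4πs² ds = A²·(3·π·a^5).
So A² = (3·π·a^5)^(−1).
Substituting a = 2.87 gives A² = 0.0005449, so A = 0.02334.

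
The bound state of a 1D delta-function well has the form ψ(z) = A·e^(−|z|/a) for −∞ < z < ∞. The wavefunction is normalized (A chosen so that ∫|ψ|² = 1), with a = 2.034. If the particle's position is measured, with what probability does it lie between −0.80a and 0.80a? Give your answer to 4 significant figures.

|ψ|² is the probability density, so P = ∫_{−0.80a}^{0.80a} |ψ|² dz.
The normalization integral ∫|ψ|²dz over the whole domain equals a·A², and A² cancels in the ratio.
By symmetry take twice the z ≥ 0 contribution in numerator and denominator; the 2's cancel. In terms of u = z/a (A² and the length scale cancel between numerator and denominator), P = [∫_{0}^{0.80} e^(-2·u) du] / [∫_{0}^{∞} e^(-2·u) du].
An antiderivative of e^(-2·u) is -e^(-2·u)/2; evaluating from 0 to 0.80 gives 1/2 - e^(-8/5)/2, while the full integral is 1/2.
Evaluating gives P = 0.79810.

P ≈ 0.7981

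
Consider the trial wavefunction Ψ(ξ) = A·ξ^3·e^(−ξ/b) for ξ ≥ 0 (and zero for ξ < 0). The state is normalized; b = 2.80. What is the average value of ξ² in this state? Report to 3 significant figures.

By definition ⟨ξ²⟩ = ∫ ξ^2 |Ψ(ξ)|² dξ.
The ratio of the moment integral to the normalization integral gives ⟨ξ²⟩ = 14·b^2.
With b = 2.80, ⟨ξ^2⟩ = 109.8.

⟨ξ^2⟩ ≈ 110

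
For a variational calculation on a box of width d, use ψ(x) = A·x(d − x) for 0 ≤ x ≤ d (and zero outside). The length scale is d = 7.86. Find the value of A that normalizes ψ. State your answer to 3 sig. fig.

Normalization requires ∫|ψ|² dx = 1, integrated from 0 to d.
∫|ψ|² dx = A²·(d^5/30).
Substituting d = 7.86 gives A² = 0.001000, so A = 0.03162.

A ≈ 0.0316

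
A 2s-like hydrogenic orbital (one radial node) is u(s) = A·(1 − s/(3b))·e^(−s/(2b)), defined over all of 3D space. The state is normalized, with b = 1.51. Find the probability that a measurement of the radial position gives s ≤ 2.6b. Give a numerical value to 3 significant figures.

P = ∫ |u|² 4πs² ds over s ≤ 2.6b.
A² is fixed by ∫₀^∞ 4πs²|u|² ds = 1, i.e. A² = (8·π·b^3/3)^(−1).
In terms of t = s/b (A², 4π and the length scale all cancel between numerator and denominator), P = [∫_{0}^{2.6} t^2·(1 - t/3)^2·e^(-t) dt] / [∫_{0}^{∞} t^2·(1 - t/3)^2·e^(-t) dt].
Using ∫ t^2·(1 - t/3)^2·e^(-t) dt = (-t^4 + 2·t^3 - 3·t^2 - 6·t - 6)·e^(-t)/9, the numerator is ≈ 0.23402 and the denominator is 2/3.
This evaluates to P = 0.3510.

P ≈ 0.351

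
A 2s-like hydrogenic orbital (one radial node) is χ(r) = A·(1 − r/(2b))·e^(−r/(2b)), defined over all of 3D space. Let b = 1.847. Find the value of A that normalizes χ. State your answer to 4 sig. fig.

A ≈ 0.07947

Require ∫ |χ|² 4πr² dr = 1 over the whole domain.
(Spherical symmetry: dV = 4πr² dr.)
With χ = A·(1 − r/(2b))·e^(−r/(2b)), the integral evaluates to A²·[8·π·b^3].
Plugging in b = 1.847 yields A = 0.079466.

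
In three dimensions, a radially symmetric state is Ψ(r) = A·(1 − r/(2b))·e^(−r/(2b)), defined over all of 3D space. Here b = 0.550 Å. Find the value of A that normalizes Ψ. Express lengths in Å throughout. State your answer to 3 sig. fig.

We need A² ∫|f|² 4πr² dr = 1, taking the integral from 0 to ∞.
In 3D with spherical symmetry the volume element is 4πr² dr.
Using ∫₀^∞ rⁿ e^(−αr) dr = n!/αⁿ⁺¹, the integral (without the A² prefactor) comes out to 8·π·b^3.
With b = 0.550: A² = 0.2392 and A = 0.4890.

A ≈ 0.489 Å^(-3/2)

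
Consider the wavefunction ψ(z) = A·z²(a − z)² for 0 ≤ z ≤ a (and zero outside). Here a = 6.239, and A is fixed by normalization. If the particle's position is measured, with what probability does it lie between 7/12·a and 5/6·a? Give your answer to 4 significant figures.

P ≈ 0.2934

The probability is P = ∫ |ψ|² dz over [7/12·a, 5/6·a].
The normalization integral ∫|ψ|²dz over the whole domain equals a^9/630·A², and A² cancels in the ratio.
In terms of u = z/a (A² and the length scale cancel between numerator and denominator), P = [∫_{7/12}^{5/6} u^4·(1 - u)^4 du] / [∫_{0}^{1} u^4·(1 - u)^4 du].
An antiderivative of u^4·(1 - u)^4 is u^5·(70·u^4 - 315·u^3 + 540·u^2 - 420·u + 126)/630; evaluating from 7/12 to 5/6 gives ≈ 0.000465682, while the full integral is 1/630.
The result is P = 0.29338.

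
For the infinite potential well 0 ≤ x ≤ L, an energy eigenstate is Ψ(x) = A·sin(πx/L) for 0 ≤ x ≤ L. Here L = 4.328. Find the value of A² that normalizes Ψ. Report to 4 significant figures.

A^2 ≈ 0.4621

The normalization condition is ∫|Ψ|² dx = 1 from 0 to L.
With ∫₀^L sin²(nπx/L) dx = L/2, ∫|Ψ|² dx = A²·(L/2).
With L = 4.328: A² = 0.46211 and A = 0.67978.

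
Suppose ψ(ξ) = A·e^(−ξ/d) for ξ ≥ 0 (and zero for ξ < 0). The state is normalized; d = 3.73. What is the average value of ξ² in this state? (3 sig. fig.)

⟨ξ^2⟩ ≈ 6.96

⟨ξ²⟩ = ∫ ξ^2 |ψ|² dξ over the full domain.
Recall ∫₀^∞ ξ^m e^(−ξ/β) dξ = m!·β^(m+1), the ratio of the moment integral to the normalization integral gives ⟨ξ²⟩ = d^2/2.
With d = 3.73, ⟨ξ^2⟩ = 6.956.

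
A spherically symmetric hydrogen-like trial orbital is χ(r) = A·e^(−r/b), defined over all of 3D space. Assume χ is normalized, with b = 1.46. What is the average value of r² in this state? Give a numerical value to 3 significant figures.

⟨r^2⟩ ≈ 6.39

⟨r²⟩ = ∫ r^2 |χ|² 4πr² dr over the full domain.
With ∫₀^∞ r^4 e^(−αr) dr = 4!/α^5, evaluating both integrals, ⟨r²⟩ = 3·b^2.
With b = 1.46, ⟨r^2⟩ = 6.395.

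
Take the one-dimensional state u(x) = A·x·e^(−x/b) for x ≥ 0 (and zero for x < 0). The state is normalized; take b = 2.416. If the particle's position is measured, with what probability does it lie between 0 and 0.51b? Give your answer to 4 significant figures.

The probability is P = ∫ |u|² dx over [0, 0.51b].
With A² fixed by ∫|u|² = 1, i.e. A² = (b^3/4)^(−1), substitute and integrate.
Substituting t = x/b, A² and the length scale cancel in the ratio: P = ∫_{0}^{0.51} t^2·e^(-2·t) dt / ∫_{0}^{∞} t^2·e^(-2·t) dt.
With ∫ t^2·e^(-2·t) dt = -(2·t^2 + 2·t + 1)·e^(-2·t)/4 + C, the region integral is ≈ 0.0210042 and the full one is 1/4.
Taking the ratio, P = 0.084017.

P ≈ 0.08402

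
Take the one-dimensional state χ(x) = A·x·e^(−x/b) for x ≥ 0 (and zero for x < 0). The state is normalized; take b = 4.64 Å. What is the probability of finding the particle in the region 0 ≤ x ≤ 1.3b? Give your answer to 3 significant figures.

P ≈ 0.482

P = ∫_{0}^{1.3b} |χ(x)|² dx.
The normalization integral ∫|χ|²dx over the whole domain equals b^3/4·A², and A² cancels in the ratio.
Let u = x/b; then A² and the length scale cancel, so P = ∫_{0}^{1.3} u^2·e^(-2·u) du ÷ ∫_{0}^{∞} u^2·e^(-2·u) du.
An antiderivative of u^2·e^(-2·u) is -(2·u^2 + 2·u + 1)·e^(-2·u)/4; evaluating from 0 to 1.3 gives 1/4 - 349·e^(-13/5)/200, while the full integral is 1/4.
Taking the ratio, P = 0.4816.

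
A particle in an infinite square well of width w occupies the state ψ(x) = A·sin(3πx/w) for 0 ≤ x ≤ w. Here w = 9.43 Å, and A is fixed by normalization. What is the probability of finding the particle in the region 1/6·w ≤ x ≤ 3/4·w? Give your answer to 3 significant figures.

P = ∫_{1/6·w}^{3/4·w} |ψ(x)|² dx.
The normalization integral ∫|ψ|²dx over the whole domain equals w/2·A², and A² cancels in the ratio.
Let u = x/w; then A² and the length scale cancel, so P = ∫_{1/6}^{3/4} sin(3·π·u)^2 du ÷ ∫_{0}^{1} sin(3·π·u)^2 du.
Using ∫ sin(3·π·u)^2 du = u/2 - sin(6·π·u)/(12·π), the numerator is 7/24 - 1/(12·π) and the denominator is 1/2.
Evaluating gives P = (-2 + 7·π)/(12·π).

P ≈ 0.530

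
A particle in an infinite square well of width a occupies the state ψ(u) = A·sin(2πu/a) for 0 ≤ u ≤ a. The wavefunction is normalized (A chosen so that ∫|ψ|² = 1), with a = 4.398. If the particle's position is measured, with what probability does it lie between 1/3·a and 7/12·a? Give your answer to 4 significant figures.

|ψ|² is the probability density, so P = ∫_{1/3·a}^{7/12·a} |ψ|² du.
Since A² = 1/(a/2), this is the region integral divided by the full normalization integral.
Substituting t = u/a, A² and the length scale cancel in the ratio: P = ∫_{1/3}^{7/12} sin(2·π·t)^2 dt / ∫_{0}^{1} sin(2·π·t)^2 dt.
With ∫ sin(2·π·t)^2 dt = t/2 - sin(4·π·t)/(8·π) + C, the region integral is -√(3)/(8·π) + 1/8 and the full one is 1/2.
This works out to P = (π - √(3))/(4·π).

P ≈ 0.1122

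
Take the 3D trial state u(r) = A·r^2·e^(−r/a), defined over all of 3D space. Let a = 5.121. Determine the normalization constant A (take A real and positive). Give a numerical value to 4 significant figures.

A ≈ 0.0003914

Normalization requires ∫|u|² 4πr² dr = 1, integrated from 0 to ∞.
Recall ∫₀^∞ r^m e^(−r/β) dr = m!·β^(m+1), with u = A·r^2·e^(−r/a), the integral evaluates to A²·[45·π·a^7/2].
Substituting a = 5.121 gives A² = 1.5317E-7, so A = 0.00039137.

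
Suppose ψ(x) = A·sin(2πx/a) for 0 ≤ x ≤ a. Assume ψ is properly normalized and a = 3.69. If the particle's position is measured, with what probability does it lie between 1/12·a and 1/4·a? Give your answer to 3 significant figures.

|ψ|² is the probability density, so P = ∫_{1/12·a}^{1/4·a} |ψ|² dx.
Since A² = 1/(a/2), this is the region integral divided by the full normalization integral.
Let u = x/a; then A² and the length scale cancel, so P = ∫_{1/12}^{1/4} sin(2·π·u)^2 du ÷ ∫_{0}^{1} sin(2·π·u)^2 du.
With ∫ sin(2·π·u)^2 du = u/2 - sin(4·π·u)/(8·π) + C, the region integral is √(3)/(16·π) + 1/12 and the full one is 1/2.
Evaluating gives P = (√(3)/8 + π/6)/π.

P ≈ 0.236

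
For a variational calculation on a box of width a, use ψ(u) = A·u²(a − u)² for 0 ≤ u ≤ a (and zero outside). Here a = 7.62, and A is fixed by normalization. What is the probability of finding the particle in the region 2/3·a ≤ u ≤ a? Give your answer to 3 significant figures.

P = ∫_{2/3·a}^{a} |ψ(u)|² du.
The normalization integral ∫|ψ|²du over the whole domain equals a^9/630·A², and A² cancels in the ratio.
Substituting t = u/a, A² and the length scale cancel in the ratio: P = ∫_{2/3}^{1} t^4·(1 - t)^4 dt / ∫_{0}^{1} t^4·(1 - t)^4 dt.
Using ∫ t^4·(1 - t)^4 dt = t^5·(70·t^4 - 315·t^3 + 540·t^2 - 420·t + 126)/630, the numerator is ≈ 0.00022991 and the denominator is 1/630.
Taking the ratio, P = 0.1448.

P ≈ 0.145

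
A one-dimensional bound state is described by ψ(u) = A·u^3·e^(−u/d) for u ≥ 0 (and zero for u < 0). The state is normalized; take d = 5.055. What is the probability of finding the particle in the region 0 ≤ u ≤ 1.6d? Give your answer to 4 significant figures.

The probability is P = ∫ |ψ|² du over [0, 1.6d].
With A² fixed by ∫|ψ|² = 1, i.e. A² = (45·d^7/8)^(−1), substitute and integrate.
Let t = u/d; then A² and the length scale cancel, so P = ∫_{0}^{1.6} t^6·e^(-2·t) dt ÷ ∫_{0}^{∞} t^6·e^(-2·t) dt.
With ∫ t^6·e^(-2·t) dt = -(4·t^6 + 12·t^5 + 30·t^4 + 60·t^3 + 90·t^2 + 90·t + 45)·e^(-2·t)/8 + C, the region integral is ≈ 0.250982 and the full one is 45/8.
Evaluating gives P = 0.044619.

P ≈ 0.04462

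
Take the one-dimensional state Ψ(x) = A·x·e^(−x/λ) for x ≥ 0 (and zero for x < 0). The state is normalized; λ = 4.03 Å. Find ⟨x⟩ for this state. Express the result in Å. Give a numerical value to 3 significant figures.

By definition ⟨x⟩ = ∫ x |Ψ(x)|² dx.
Using ∫₀^∞ xⁿ e^(−αx) dx = n!/αⁿ⁺¹, the ratio of the moment integral to the normalization integral gives ⟨x⟩ = 3·λ/2.
Putting λ = 4.03 gives 6.045.

⟨x⟩ ≈ 6.05 Å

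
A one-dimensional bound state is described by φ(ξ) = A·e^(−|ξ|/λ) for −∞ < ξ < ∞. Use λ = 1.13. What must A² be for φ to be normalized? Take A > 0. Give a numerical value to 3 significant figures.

The normalization condition is ∫|φ|² dξ = 1 from −∞ to ∞.
Recall ∫₀^∞ ξ^m e^(−ξ/β) dξ = m!·β^(m+1), with φ = A·e^(−|ξ|/λ), the integral evaluates to A²·[λ].
Setting this equal to 1 gives A² = 1/(λ).
Substituting λ = 1.13 gives A² = 0.8850, so A = 0.9407.

A^2 ≈ 0.885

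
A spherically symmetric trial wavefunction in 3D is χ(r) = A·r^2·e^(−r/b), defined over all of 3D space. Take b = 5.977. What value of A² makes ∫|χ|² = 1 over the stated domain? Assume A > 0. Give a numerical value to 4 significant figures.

Require ∫ |χ|² 4πr² dr = 1 over the whole domain.
The angular integral contributes 4π, leaving ∫₀^∞ r²|χ|² dr.
With ∫₀^∞ r^6 e^(−αr) dr = 6!/α^7, with χ = A·r^2·e^(−r/b), the integral evaluates to A²·[45·π·b^7/2].
Setting this equal to 1 gives A² = 1/(45·π·b^7/2).
Plugging in b = 5.977 yields A = 0.00022785.

A^2 ≈ 5.191E-8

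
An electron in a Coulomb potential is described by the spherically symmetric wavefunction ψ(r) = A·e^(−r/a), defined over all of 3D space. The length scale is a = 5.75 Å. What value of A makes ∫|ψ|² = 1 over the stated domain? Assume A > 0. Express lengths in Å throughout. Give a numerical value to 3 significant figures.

Normalization requires ∫|ψ|² 4πr² dr = 1, integrated from 0 to ∞.
In 3D with spherical symmetry the volume element is 4πr² dr.
Recall ∫₀^∞ r^m e^(−r/β) dr = m!·β^(m+1), the integral (without the A² prefactor) comes out to π·a^3.
With a = 5.75: A² = 0.001674 and A = 0.04092.

A ≈ 0.0409 Å^(-3/2)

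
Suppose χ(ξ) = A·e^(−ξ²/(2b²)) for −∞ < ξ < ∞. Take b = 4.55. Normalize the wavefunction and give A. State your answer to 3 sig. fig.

A ≈ 0.352

Normalization requires ∫|χ|² dξ = 1, integrated from −∞ to ∞.
∫|χ|² dξ = A²·(√(π)·b).
So A² = (√(π)·b)^(−1).
Substituting b = 4.55 gives A² = 0.1240, so A = 0.3521.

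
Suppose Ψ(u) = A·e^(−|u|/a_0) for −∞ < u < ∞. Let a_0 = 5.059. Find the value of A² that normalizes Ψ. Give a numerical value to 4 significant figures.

A^2 ≈ 0.1977

Require ∫ |Ψ|² du = 1 over the whole domain.
With Ψ = A·e^(−|u|/a_0), the integral evaluates to A²·[a_0].
Plugging in a_0 = 5.059 yields A = 0.44460.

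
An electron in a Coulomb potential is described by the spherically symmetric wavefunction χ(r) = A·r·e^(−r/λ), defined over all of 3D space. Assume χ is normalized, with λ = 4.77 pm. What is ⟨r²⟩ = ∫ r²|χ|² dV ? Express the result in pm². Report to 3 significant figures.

The expectation value is the |χ|²-weighted average of r^2: ∫ r^2|χ|² 4πr² dr.
Evaluating both integrals, ⟨r²⟩ = 15·λ^2/2.
Putting λ = 4.77 gives 170.6.

⟨r^2⟩ ≈ 171 pm^2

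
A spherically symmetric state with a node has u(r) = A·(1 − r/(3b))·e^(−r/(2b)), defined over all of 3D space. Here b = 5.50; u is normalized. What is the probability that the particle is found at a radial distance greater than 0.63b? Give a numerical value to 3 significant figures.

P = ∫ |u|² 4πr² dr over r > 0.63b.
Normalization gives A² = 1/(8·π·b^3/3).
In terms of t = r/b (A², 4π and the length scale all cancel between numerator and denominator), P = [∫_{0.63}^{∞} t^2·(1 - t/3)^2·e^(-t) dt] / [∫_{0}^{∞} t^2·(1 - t/3)^2·e^(-t) dt].
An antiderivative of t^2·(1 - t/3)^2·e^(-t) is (-t^4 + 2·t^3 - 3·t^2 - 6·t - 6)·e^(-t)/9; evaluating from 0.63 to ∞ gives ≈ 0.62894, while the full integral is 2/3.
This evaluates to P = 0.9434.

P ≈ 0.943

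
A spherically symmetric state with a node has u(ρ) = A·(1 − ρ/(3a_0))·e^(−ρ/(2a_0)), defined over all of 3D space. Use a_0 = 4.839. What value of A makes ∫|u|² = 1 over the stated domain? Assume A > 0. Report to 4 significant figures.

The normalization condition is ∫|u|² 4πρ² dρ = 1 from 0 to ∞.
The integral (without the A² prefactor) comes out to 8·π·a_0^3/3.
So A² = (8·π·a_0^3/3)^(−1).
Substituting a_0 = 4.839 gives A² = 0.0010535, so A = 0.032457.

A ≈ 0.03246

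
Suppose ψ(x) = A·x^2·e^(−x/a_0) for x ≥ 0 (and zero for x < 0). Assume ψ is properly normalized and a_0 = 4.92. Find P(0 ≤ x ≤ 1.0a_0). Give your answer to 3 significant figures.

P = ∫_{0}^{1.0a_0} |ψ(x)|² dx.
Since A² = 1/(3·a_0^5/4), this is the region integral divided by the full normalization integral.
Substituting u = x/a_0, A² and the length scale cancel in the ratio: P = ∫_{0}^{1.0} u^4·e^(-2·u) du / ∫_{0}^{∞} u^4·e^(-2·u) du.
An antiderivative of u^4·e^(-2·u) is -(u^4/2 + u^3 + 3·u^2/2 + 3·u/2 + 3/4)·e^(-2·u); evaluating from 0 to 1.0 gives 3/4 - 21·e^(-2)/4, while the full integral is 3/4.
This works out to P = 0.05265.

P ≈ 0.0527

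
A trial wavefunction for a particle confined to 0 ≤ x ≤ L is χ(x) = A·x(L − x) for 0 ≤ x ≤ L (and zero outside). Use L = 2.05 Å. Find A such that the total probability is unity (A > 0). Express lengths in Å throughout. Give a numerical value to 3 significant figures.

A ≈ 0.910 Å^(-5/2)

Normalization requires ∫|χ|² dx = 1, integrated from 0 to L.
With χ = A·x(L − x), the integral evaluates to A²·[L^5/30].
So A² = (L^5/30)^(−1).
With L = 2.05: A² = 0.8286 and A = 0.9103.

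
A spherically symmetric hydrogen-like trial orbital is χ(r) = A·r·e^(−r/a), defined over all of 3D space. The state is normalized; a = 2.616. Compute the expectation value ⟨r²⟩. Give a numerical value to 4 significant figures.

⟨r²⟩ = ∫ r^2 |χ|² 4πr² dr over the full domain.
Recall ∫₀^∞ r^m e^(−r/β) dr = m!·β^(m+1), evaluating both integrals, ⟨r²⟩ = 15·a^2/2.
Putting a = 2.616 gives 51.326.

⟨r^2⟩ ≈ 51.33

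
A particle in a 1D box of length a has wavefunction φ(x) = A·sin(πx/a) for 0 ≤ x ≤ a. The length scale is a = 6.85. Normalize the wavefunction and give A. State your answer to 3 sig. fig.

The normalization condition is ∫|φ|² dx = 1 from 0 to a.
With ∫₀^a sin²(nπx/a) dx = a/2, ∫|φ|² dx = A²·(a/2).
With a = 6.85: A² = 0.2920 and A = 0.5403.

A ≈ 0.540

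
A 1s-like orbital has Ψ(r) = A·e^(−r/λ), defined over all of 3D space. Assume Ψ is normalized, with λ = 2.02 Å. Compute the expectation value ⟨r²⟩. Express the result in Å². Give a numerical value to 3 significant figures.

⟨r^2⟩ ≈ 12.2 Å^2

⟨r²⟩ = ∫ r^2 |Ψ|² 4πr² dr over the full domain.
The ratio of the moment integral to the normalization integral gives ⟨r²⟩ = 3·λ^2.
Putting λ = 2.02 gives 12.24.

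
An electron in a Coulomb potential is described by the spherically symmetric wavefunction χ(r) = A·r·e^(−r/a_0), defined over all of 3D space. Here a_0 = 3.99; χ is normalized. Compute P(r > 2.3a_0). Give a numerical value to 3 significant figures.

P ≈ 0.513

With dV = 4πr²dr, the probability is ∫|χ|² dV over r > 2.3a_0.
The full normalization integral is A²·[3·π·a_0^5] = 1, fixing A².
Let u = r/a_0; then A², 4π and the length scale all cancel, so P = ∫_{2.3}^{∞} u^4·e^(-2·u) du ÷ ∫_{0}^{∞} u^4·e^(-2·u) du.
An antiderivative of u^4·e^(-2·u) is -(u^4/2 + u^3 + 3·u^2/2 + 3·u/2 + 3/4)·e^(-2·u); evaluating from 2.3 to ∞ gives ≈ 0.38493, while the full integral is 3/4.
This evaluates to P = 0.5132.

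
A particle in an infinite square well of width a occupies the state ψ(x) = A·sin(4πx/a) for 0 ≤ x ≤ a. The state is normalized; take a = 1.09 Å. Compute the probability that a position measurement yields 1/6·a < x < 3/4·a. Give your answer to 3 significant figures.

The probability is P = ∫ |ψ|² dx over [1/6·a, 3/4·a].
With A² fixed by ∫|ψ|² = 1, i.e. A² = (a/2)^(−1), substitute and integrate.
Let u = x/a; then A² and the length scale cancel, so P = ∫_{1/6}^{3/4} sin(4·π·u)^2 du ÷ ∫_{0}^{1} sin(4·π·u)^2 du.
With ∫ sin(4·π·u)^2 du = u/2 - sin(4·π·u)·cos(4·π·u)/(8·π) + C, the region integral is -√(3)/(32·π) + 7/24 and the full one is 1/2.
The result is P = -√(3)/(16·π) + 7/12.

P ≈ 0.549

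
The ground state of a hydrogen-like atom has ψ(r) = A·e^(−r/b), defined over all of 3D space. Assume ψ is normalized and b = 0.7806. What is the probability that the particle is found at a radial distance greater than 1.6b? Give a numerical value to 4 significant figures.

P ≈ 0.3799

P = ∫ |ψ|² 4πr² dr over r > 1.6b.
The full normalization integral is A²·[π·b^3] = 1, fixing A².
Let u = r/b; then A², 4π and the length scale all cancel, so P = ∫_{1.6}^{∞} u^2·e^(-2·u) du ÷ ∫_{0}^{∞} u^2·e^(-2·u) du.
With ∫ u^2·e^(-2·u) du = -(2·u^2 + 2·u + 1)·e^(-2·u)/4 + C, the region integral is 233·e^(-16/5)/100 and the full one is 1/4.
This evaluates to P = 0.37990.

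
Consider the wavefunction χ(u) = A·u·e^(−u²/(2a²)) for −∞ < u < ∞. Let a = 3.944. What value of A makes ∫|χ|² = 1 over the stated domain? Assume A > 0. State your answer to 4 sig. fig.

A ≈ 0.1356

Require ∫ |χ|² du = 1 over the whole domain.
Differentiating ∫e^(−αu²) du = √(π/α) under α to get the higher moments, carrying out the integral gives A² · √(π)·a^3/2.
With a = 3.944: A² = 0.018393 and A = 0.13562.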